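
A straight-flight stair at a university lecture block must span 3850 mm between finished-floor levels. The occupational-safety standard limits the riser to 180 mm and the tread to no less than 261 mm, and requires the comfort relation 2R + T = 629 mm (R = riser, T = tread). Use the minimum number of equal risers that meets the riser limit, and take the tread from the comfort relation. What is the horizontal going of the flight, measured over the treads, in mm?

5859 mm

3850 / 180 = 21.389 → round up to 22 risers.
R = 3850 ÷ 22 = 175 mm.
From 2R + T = 629: T = 629 − 350 = 279 mm.
Going = (22 − 1) × 279 = 5859 mm.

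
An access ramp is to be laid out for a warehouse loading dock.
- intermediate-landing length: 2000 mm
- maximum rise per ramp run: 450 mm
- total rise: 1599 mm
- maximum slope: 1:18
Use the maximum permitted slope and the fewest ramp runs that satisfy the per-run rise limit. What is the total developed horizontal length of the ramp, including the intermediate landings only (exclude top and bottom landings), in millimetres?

1599 / 450 = 3.55, so 4 ramp runs are needed. That means 3 intermediate landings.
Horizontal run for 1599 mm of rise at 1:18 is 1599 × 18 = 28782 mm.
3 intermediate landings contribute 3 × 2000 = 6000 mm.
Total developed length = 28782 + 6000 = 34782 mm.

34782 mm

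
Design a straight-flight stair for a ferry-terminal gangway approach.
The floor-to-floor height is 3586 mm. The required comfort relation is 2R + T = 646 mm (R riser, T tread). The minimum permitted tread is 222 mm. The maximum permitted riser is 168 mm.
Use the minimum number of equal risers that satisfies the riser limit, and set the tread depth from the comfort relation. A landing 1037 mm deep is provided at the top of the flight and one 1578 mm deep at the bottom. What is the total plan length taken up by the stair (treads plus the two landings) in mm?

At most 168 each: 3586/168 = 21.35, giving 22 risers.
Riser R = 3586 / 22 = 163 mm, within the 168 mm limit.
Tread T = 646 − 2 × 163 = 320 mm (≥ 222 mm).
Going = (22 − 1) × 320 = 6720 mm.
Enclosure = 6720 + 1037 + 1578 = 9335 mm.

9335 mm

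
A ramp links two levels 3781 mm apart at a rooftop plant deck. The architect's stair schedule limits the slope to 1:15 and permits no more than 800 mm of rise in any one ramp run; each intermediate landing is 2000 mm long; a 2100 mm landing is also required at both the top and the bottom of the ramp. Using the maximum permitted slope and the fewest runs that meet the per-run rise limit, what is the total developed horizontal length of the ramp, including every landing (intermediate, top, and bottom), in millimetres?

3781 / 800 = 4.73, so 5 ramp runs are needed. That means 4 intermediate landings.
Horizontal run for 3781 mm of rise at 1:15 is 3781 × 15 = 56715 mm.
4 intermediate landings contribute 4 × 2000 = 8000 mm.
Top and bottom landings: 2 × 2100 = 4200 mm.
Total = 56715 + 8000 + 4200 = 68915 mm.

68915 mm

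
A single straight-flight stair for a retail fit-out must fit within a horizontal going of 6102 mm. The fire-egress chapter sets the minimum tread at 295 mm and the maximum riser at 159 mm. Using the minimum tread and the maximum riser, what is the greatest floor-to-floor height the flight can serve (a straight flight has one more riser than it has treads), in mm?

6102 / 295 = 20.68, so 20 treads fit.
Risers = treads + 1 = 21.
Maximum height = 21 × 159 = 3339 mm.

3339 mm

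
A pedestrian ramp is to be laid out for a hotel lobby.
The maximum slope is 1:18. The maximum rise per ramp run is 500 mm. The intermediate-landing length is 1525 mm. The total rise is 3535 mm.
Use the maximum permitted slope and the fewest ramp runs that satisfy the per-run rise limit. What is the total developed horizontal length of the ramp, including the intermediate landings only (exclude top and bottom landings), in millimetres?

74305 mm

⌈3535/500⌉ = 8 ramp runs. That means 7 intermediate landings.
Ramp run (horizontal) at 1:18: 3535 × 18 = 63630 mm.
Intermediate landings: 7 × 1525 = 10675 mm.
Developed length = 63630 + 10675 = 74305 mm.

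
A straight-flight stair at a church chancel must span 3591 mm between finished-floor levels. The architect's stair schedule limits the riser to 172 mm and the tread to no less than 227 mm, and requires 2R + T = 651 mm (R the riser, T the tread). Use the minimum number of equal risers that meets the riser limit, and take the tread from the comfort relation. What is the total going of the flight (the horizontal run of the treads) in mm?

6180 mm

3591 / 172 = 20.88, so 21 risers are needed.
Riser R = 3591 / 21 = 171 mm, within the 172 mm limit.
From 2R + T = 651: T = 651 − 342 = 309 mm.
Going = (21 − 1) × 309 = 6180 mm.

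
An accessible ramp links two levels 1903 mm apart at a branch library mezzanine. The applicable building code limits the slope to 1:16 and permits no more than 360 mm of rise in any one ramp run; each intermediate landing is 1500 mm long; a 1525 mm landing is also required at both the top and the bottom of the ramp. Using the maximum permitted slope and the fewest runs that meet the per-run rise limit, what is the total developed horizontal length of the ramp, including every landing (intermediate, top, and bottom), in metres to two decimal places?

41.00 m

1903 / 360 = 5.286 → round up to 6 ramp runs. That means 5 intermediate landings.
Horizontal run for 1903 mm of rise at 1:16 is 1903 × 16 = 30448 mm.
Intermediate landings: 5 × 1500 = 7500 mm.
Top and bottom landings: 2 × 1525 = 3050 mm.
Total = 30448 + 7500 + 3050 = 40998 mm.
= 41.00 m.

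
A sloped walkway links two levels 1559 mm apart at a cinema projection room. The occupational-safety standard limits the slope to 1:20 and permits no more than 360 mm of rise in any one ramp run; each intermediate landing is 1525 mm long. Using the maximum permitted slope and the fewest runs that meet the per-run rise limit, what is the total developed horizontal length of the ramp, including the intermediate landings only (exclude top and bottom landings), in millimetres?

37280 mm

⌈1559/360⌉ = 5 ramp runs. That means 4 intermediate landings.
Ramp run (horizontal) at 1:20: 1559 × 20 = 31180 mm.
Intermediate landings: 4 × 1525 = 6100 mm.
Developed length = 31180 + 6100 = 37280 mm.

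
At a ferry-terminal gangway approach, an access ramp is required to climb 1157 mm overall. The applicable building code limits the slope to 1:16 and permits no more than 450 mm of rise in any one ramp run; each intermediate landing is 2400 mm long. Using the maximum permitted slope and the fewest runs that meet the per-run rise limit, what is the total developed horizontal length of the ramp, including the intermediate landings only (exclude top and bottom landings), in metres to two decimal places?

23.31 m

⌈1157/450⌉ = 3 ramp runs. That means 2 intermediate landings.
Ramp run (horizontal) at 1:16: 1157 × 16 = 18512 mm.
Intermediate landings: 2 × 2400 = 4800 mm.
Developed length = 18512 + 4800 = 23312 mm.
= 23.31 m.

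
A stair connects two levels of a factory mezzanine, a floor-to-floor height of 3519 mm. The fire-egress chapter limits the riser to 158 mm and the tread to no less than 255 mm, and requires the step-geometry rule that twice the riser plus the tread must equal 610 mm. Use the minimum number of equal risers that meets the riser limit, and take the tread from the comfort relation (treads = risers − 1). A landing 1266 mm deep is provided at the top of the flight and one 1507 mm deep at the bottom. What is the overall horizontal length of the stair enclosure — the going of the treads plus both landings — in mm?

3519 / 158 = 22.27, so 23 risers are needed.
Each riser is 3519/23 = 153 mm (≤ 158 mm).
From 2R + T = 610: T = 610 − 306 = 304 mm.
Going = (23 − 1) × 304 = 6688 mm.
Enclosure = 6688 + 1266 + 1507 = 9461 mm.

9461 mm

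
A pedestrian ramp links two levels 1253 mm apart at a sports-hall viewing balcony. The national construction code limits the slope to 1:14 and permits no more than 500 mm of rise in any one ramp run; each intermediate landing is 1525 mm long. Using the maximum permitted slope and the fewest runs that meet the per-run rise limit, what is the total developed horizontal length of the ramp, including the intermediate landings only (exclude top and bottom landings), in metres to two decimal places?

1253 / 500 = 2.51, so 3 ramp runs are needed. That means 2 intermediate landings.
Horizontal run for 1253 mm of rise at 1:14 is 1253 × 14 = 17542 mm.
2 intermediate landings contribute 2 × 1525 = 3050 mm.
Developed length = 17542 + 3050 = 20592 mm.
= 20.59 m.

20.59 m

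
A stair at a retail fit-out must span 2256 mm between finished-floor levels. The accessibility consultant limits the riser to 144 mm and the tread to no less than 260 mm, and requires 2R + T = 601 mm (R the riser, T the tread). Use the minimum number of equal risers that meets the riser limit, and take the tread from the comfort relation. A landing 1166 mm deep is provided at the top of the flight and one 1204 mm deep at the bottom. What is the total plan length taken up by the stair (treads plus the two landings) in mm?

⌈2256/144⌉ = 16 risers.
Riser R = 2256 / 16 = 141 mm, within the 144 mm limit.
Tread T = 601 − 2 × 141 = 319 mm (≥ 260 mm).
16 risers give 15 treads; going = 15 × 319 = 4785 mm.
Enclosure = 4785 + 1166 + 1204 = 7155 mm.

7155 mm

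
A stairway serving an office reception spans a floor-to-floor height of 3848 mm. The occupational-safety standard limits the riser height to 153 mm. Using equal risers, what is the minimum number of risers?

3848 / 153 = 25.150 → round up to 26 risers.

26 risers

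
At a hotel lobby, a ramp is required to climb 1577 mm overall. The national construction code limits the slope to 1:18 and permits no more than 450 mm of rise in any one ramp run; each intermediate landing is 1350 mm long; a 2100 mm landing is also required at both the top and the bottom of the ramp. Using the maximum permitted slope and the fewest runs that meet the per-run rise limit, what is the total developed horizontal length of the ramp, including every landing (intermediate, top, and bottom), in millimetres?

36636 mm

At most 450 each: 1577/450 = 3.50, giving 4 ramp runs. That means 3 intermediate landings.
Ramp run (horizontal) at 1:18: 1577 × 18 = 28386 mm.
3 intermediate landings contribute 3 × 1350 = 4050 mm.
Top and bottom landings: 2 × 2100 = 4200 mm.
Total = 28386 + 4050 + 4200 = 36636 mm.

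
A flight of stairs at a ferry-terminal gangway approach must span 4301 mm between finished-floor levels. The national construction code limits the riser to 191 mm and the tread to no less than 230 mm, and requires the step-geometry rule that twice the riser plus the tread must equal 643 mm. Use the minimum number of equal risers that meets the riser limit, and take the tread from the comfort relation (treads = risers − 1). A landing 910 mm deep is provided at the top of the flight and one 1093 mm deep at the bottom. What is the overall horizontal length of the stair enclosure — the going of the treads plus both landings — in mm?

At most 191 each: 4301/191 = 22.52, giving 23 risers.
Riser R = 4301 / 23 = 187 mm, within the 191 mm limit.
Tread T = 643 − 2 × 187 = 269 mm (≥ 230 mm).
23 risers give 22 treads; going = 22 × 269 = 5918 mm.
Add landings: 5918 + 910 + 1093 = 7921 mm.

7921 mm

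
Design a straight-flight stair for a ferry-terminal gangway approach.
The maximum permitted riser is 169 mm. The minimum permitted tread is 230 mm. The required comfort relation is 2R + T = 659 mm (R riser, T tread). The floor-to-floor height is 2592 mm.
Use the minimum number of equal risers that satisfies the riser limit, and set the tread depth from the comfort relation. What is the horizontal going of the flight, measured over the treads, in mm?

2592 / 169 = 15.34, so 16 risers are needed.
R = 2592 ÷ 16 = 162 mm.
T = 659 − 2·162 = 335 mm, which satisfies the 230 mm minimum.
Going = (16 − 1) × 335 = 5025 mm.

5025 mm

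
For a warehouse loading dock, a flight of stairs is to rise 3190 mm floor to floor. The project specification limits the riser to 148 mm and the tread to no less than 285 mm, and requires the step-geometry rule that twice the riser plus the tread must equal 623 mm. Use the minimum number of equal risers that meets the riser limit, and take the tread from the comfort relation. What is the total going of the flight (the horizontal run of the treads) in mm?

3190 / 148 = 21.55, so 22 risers are needed.
Each riser is 3190/22 = 145 mm (≤ 148 mm).
Tread T = 623 − 2 × 145 = 333 mm (≥ 285 mm).
22 risers give 21 treads; going = 21 × 333 = 6993 mm.

6993 mm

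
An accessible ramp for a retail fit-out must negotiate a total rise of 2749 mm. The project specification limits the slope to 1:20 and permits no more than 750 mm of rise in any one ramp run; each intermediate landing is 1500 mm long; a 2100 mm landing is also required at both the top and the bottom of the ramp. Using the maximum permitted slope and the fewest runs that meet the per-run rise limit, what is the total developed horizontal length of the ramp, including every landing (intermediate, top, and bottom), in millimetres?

2749 / 750 = 3.67, so 4 ramp runs are needed. That means 3 intermediate landings.
Horizontal run for 2749 mm of rise at 1:20 is 2749 × 20 = 54980 mm.
Intermediate landings: 3 × 1500 = 4500 mm.
Top and bottom landings: 2 × 2100 = 4200 mm.
Total = 54980 + 4500 + 4200 = 63680 mm.

63680 mm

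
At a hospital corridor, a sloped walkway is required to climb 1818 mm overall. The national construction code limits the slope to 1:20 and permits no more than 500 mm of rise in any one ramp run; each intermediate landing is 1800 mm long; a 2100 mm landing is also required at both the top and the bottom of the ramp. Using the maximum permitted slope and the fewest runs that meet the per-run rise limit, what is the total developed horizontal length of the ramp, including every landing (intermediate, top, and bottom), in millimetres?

⌈1818/500⌉ = 4 ramp runs. That means 3 intermediate landings.
Ramp run (horizontal) at 1:20: 1818 × 20 = 36360 mm.
Intermediate landings: 3 × 1800 = 5400 mm.
Top and bottom landings: 2 × 2100 = 4200 mm.
Total = 36360 + 5400 + 4200 = 45960 mm.

45960 mm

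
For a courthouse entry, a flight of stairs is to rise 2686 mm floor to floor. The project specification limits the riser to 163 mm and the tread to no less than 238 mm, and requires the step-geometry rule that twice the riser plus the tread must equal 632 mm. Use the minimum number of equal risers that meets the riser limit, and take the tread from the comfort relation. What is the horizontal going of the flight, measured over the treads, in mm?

5056 mm

2686 / 163 = 16.479 → round up to 17 risers.
Riser R = 2686 / 17 = 158 mm, within the 163 mm limit.
From 2R + T = 632: T = 632 − 316 = 316 mm.
17 risers give 16 treads; going = 16 × 316 = 5056 mm.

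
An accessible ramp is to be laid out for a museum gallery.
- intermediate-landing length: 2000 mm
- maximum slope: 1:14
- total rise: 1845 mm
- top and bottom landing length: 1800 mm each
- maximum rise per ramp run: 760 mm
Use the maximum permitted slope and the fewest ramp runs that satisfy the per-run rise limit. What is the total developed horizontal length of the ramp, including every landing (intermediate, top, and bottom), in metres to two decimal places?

1845 / 760 = 2.428 → round up to 3 ramp runs. That means 2 intermediate landings.
Ramp run (horizontal) at 1:14: 1845 × 14 = 25830 mm.
Intermediate landings: 2 × 2000 = 4000 mm.
Top and bottom landings: 2 × 1800 = 3600 mm.
Total = 25830 + 4000 + 3600 = 33430 mm.
= 33.43 m.

33.43 m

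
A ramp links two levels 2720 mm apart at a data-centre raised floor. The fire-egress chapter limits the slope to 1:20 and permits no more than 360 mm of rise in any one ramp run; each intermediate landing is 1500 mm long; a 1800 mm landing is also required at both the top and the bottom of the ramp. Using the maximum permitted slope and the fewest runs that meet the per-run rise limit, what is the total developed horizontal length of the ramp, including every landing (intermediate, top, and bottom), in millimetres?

68500 mm

2720 / 360 = 7.56, so 8 ramp runs are needed. That means 7 intermediate landings.
Horizontal run for 2720 mm of rise at 1:20 is 2720 × 20 = 54400 mm.
Intermediate landings: 7 × 1500 = 10500 mm.
Top and bottom landings: 2 × 1800 = 3600 mm.
Total = 54400 + 10500 + 3600 = 68500 mm.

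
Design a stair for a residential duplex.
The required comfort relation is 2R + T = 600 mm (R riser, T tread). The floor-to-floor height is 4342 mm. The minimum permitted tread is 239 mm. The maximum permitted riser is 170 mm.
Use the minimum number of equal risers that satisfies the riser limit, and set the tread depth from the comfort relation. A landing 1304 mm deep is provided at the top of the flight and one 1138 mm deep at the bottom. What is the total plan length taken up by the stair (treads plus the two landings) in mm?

⌈4342/170⌉ = 26 risers.
Riser R = 4342 / 26 = 167 mm, within the 170 mm limit.
From 2R + T = 600: T = 600 − 334 = 266 mm.
Treads = 26 − 1 = 25; going = 25 × 266 = 6650 mm.
Enclosure = 6650 + 1304 + 1138 = 9092 mm.

9092 mm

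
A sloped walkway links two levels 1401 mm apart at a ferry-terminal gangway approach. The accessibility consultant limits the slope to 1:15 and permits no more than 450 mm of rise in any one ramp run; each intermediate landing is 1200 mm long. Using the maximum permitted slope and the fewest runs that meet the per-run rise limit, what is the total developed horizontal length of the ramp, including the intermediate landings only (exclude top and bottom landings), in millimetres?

At most 450 each: 1401/450 = 3.11, giving 4 ramp runs. That means 3 intermediate landings.
Ramp run (horizontal) at 1:15: 1401 × 15 = 21015 mm.
3 intermediate landings contribute 3 × 1200 = 3600 mm.
Developed length = 21015 + 3600 = 24615 mm.

24615 mm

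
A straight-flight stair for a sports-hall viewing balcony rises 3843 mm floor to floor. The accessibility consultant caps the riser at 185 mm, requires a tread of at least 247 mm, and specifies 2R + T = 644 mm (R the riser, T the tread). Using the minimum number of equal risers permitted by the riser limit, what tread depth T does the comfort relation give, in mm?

278 mm

3843 / 185 = 20.77, so 21 risers are needed.
Each riser is 3843/21 = 183 mm (≤ 185 mm).
T = 644 − 2·183 = 278 mm, which satisfies the 247 mm minimum.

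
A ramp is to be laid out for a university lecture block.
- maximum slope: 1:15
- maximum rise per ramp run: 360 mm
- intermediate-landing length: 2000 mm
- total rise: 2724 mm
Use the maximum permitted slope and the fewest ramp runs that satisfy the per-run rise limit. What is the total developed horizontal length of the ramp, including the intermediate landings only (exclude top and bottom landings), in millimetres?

2724 / 360 = 7.57, so 8 ramp runs are needed. That means 7 intermediate landings.
Ramp run (horizontal) at 1:15: 2724 × 15 = 40860 mm.
Intermediate landings: 7 × 2000 = 14000 mm.
Total developed length = 40860 + 14000 = 54860 mm.

54860 mm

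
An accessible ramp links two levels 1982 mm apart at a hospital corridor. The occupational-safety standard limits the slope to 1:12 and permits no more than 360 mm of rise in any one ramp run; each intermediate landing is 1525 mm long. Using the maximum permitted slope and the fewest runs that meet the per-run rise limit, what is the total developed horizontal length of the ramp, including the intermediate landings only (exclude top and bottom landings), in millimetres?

1982 / 360 = 5.506 → round up to 6 ramp runs. That means 5 intermediate landings.
Ramp run (horizontal) at 1:12: 1982 × 12 = 23784 mm.
5 intermediate landings contribute 5 × 1525 = 7625 mm.
Total developed length = 23784 + 7625 = 31409 mm.

31409 mm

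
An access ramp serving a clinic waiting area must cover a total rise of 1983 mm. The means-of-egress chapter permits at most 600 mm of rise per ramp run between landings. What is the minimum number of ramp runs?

⌈1983/600⌉ = 4 ramp runs.

4 runs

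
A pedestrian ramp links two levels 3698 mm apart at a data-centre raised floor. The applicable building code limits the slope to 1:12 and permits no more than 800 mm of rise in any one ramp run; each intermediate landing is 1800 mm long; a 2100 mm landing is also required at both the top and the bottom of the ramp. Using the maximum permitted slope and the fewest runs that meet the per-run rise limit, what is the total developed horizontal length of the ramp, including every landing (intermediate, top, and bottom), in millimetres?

55776 mm

3698 / 800 = 4.622 → round up to 5 ramp runs. That means 4 intermediate landings.
Horizontal run for 3698 mm of rise at 1:12 is 3698 × 12 = 44376 mm.
4 intermediate landings contribute 4 × 1800 = 7200 mm.
Top and bottom landings: 2 × 2100 = 4200 mm.
Total = 44376 + 7200 + 4200 = 55776 mm.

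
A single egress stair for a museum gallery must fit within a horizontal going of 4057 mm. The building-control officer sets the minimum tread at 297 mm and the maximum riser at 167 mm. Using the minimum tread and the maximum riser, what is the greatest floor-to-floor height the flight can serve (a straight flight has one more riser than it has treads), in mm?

2338 mm

Treads that fit: ⌊4057 / 297⌋ = 13.
Risers = treads + 1 = 14.
Maximum height = 14 × 167 = 2338 mm.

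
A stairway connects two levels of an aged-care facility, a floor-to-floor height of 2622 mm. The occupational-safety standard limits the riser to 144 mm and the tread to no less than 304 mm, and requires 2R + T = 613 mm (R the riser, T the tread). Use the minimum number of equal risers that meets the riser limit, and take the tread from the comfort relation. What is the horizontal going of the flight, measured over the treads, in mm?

At most 144 each: 2622/144 = 18.21, giving 19 risers.
Each riser is 2622/19 = 138 mm (≤ 144 mm).
T = 613 − 2·138 = 337 mm, which satisfies the 304 mm minimum.
Treads = 19 − 1 = 18; going = 18 × 337 = 6066 mm.

6066 mm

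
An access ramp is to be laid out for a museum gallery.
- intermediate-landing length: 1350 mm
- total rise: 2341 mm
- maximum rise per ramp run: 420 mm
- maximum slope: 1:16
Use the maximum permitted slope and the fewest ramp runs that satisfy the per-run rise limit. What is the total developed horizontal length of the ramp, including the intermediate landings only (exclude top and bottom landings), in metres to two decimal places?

44.21 m

2341 / 420 = 5.574 → round up to 6 ramp runs. That means 5 intermediate landings.
Horizontal run for 2341 mm of rise at 1:16 is 2341 × 16 = 37456 mm.
5 intermediate landings contribute 5 × 1350 = 6750 mm.
Developed length = 37456 + 6750 = 44206 mm.
= 44.21 m.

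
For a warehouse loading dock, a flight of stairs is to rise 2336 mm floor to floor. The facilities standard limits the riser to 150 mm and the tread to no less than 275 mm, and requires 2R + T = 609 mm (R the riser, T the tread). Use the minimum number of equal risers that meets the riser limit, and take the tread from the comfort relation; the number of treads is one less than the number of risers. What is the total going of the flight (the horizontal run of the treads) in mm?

4755 mm

2336 / 150 = 15.573 → round up to 16 risers.
Riser R = 2336 / 16 = 146 mm, within the 150 mm limit.
From 2R + T = 609: T = 609 − 292 = 317 mm.
Going = (16 − 1) × 317 = 4755 mm.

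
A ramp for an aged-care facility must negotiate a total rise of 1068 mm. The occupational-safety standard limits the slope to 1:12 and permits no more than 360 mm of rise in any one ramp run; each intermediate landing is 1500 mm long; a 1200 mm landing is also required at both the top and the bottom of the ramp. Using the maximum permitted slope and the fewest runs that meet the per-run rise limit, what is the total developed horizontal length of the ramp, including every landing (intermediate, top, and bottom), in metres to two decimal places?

18.22 m

1068 / 360 = 2.967 → round up to 3 ramp runs. That means 2 intermediate landings.
Horizontal run for 1068 mm of rise at 1:12 is 1068 × 12 = 12816 mm.
2 intermediate landings contribute 2 × 1500 = 3000 mm.
Top and bottom landings: 2 × 1200 = 2400 mm.
Total = 12816 + 3000 + 2400 = 18216 mm.
= 18.22 m.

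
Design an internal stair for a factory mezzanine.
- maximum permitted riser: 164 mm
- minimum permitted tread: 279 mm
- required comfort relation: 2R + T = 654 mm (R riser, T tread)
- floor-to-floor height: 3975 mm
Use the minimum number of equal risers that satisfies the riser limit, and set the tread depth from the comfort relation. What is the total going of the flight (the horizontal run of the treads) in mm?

8064 mm

⌈3975/164⌉ = 25 risers.
Riser R = 3975 / 25 = 159 mm, within the 164 mm limit.
T = 654 − 2·159 = 336 mm, which satisfies the 279 mm minimum.
Treads = 25 − 1 = 24; going = 24 × 336 = 8064 mm.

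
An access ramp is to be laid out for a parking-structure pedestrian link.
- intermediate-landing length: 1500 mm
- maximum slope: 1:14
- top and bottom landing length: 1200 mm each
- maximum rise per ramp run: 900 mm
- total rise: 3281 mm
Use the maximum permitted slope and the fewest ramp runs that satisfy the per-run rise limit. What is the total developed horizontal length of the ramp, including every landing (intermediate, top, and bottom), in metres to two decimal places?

⌈3281/900⌉ = 4 ramp runs. That means 3 intermediate landings.
Ramp run (horizontal) at 1:14: 3281 × 14 = 45934 mm.
3 intermediate landings contribute 3 × 1500 = 4500 mm.
Top and bottom landings: 2 × 1200 = 2400 mm.
Total = 45934 + 4500 + 2400 = 52834 mm.
= 52.83 m.

52.83 m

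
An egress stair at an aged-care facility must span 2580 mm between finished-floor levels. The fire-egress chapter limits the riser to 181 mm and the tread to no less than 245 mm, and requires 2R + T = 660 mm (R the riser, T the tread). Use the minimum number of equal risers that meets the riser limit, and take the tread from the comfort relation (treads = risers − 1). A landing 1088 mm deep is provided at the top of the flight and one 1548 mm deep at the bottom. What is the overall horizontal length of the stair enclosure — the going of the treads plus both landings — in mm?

At most 181 each: 2580/181 = 14.25, giving 15 risers.
Each riser is 2580/15 = 172 mm (≤ 181 mm).
Tread T = 660 − 2 × 172 = 316 mm (≥ 245 mm).
Going = (15 − 1) × 316 = 4424 mm.
Enclosure = 4424 + 1088 + 1548 = 7060 mm.

7060 mm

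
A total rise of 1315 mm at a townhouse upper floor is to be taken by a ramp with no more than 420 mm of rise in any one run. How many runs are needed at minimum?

At most 420 each: 1315/420 = 3.13, giving 4 ramp runs.

4 runs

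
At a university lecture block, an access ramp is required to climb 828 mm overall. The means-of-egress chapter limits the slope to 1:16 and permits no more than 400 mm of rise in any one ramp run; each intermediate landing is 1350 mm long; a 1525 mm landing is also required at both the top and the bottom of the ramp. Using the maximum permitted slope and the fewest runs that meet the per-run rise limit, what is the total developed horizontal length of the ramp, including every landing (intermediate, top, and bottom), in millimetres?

18998 mm

828 / 400 = 2.070 → round up to 3 ramp runs. That means 2 intermediate landings.
Ramp run (horizontal) at 1:16: 828 × 16 = 13248 mm.
2 intermediate landings contribute 2 × 1350 = 2700 mm.
Top and bottom landings: 2 × 1525 = 3050 mm.
Total = 13248 + 2700 + 3050 = 18998 mm.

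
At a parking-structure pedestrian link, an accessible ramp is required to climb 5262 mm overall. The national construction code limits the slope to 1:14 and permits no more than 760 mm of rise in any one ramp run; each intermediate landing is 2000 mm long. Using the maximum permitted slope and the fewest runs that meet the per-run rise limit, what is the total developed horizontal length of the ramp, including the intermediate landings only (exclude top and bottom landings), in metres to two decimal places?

85.67 m

5262 / 760 = 6.924 → round up to 7 ramp runs. That means 6 intermediate landings.
Horizontal run for 5262 mm of rise at 1:14 is 5262 × 14 = 73668 mm.
Intermediate landings: 6 × 2000 = 12000 mm.
Developed length = 73668 + 12000 = 85668 mm.
= 85.67 m.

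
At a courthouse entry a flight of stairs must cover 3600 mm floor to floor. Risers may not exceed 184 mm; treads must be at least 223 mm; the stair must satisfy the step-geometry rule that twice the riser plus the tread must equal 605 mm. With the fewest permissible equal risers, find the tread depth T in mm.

245 mm

At most 184 each: 3600/184 = 19.57, giving 20 risers.
Riser R = 3600 / 20 = 180 mm, within the 184 mm limit.
T = 605 − 2·180 = 245 mm, which satisfies the 223 mm minimum.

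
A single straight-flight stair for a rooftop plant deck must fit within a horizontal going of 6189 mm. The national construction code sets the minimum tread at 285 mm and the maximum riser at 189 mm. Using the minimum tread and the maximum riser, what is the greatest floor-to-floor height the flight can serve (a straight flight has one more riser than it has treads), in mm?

6189 / 285 = 21.72, so 21 treads fit.
Risers = treads + 1 = 22.
Maximum height = 22 × 189 = 4158 mm.

4158 mm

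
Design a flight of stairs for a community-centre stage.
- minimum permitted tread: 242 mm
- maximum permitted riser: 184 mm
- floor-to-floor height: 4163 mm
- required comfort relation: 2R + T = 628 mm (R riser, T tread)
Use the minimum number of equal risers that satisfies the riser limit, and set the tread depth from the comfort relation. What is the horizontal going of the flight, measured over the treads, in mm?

⌈4163/184⌉ = 23 risers.
Each riser is 4163/23 = 181 mm (≤ 184 mm).
T = 628 − 2·181 = 266 mm, which satisfies the 242 mm minimum.
Treads = 23 − 1 = 22; going = 22 × 266 = 5852 mm.

5852 mm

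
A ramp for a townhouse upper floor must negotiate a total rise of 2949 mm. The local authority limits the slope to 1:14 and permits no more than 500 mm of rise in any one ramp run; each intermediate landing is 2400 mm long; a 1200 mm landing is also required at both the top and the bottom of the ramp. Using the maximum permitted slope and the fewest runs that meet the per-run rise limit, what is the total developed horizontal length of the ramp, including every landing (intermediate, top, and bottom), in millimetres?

55686 mm

2949 / 500 = 5.898 → round up to 6 ramp runs. That means 5 intermediate landings.
Horizontal run for 2949 mm of rise at 1:14 is 2949 × 14 = 41286 mm.
5 intermediate landings contribute 5 × 2400 = 12000 mm.
Top and bottom landings: 2 × 1200 = 2400 mm.
Total = 41286 + 12000 + 2400 = 55686 mm.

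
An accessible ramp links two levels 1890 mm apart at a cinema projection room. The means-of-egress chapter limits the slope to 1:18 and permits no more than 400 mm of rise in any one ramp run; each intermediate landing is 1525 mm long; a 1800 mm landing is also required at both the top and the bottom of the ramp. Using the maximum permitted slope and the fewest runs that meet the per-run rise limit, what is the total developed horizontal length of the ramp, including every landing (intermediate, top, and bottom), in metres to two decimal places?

1890 / 400 = 4.72, so 5 ramp runs are needed. That means 4 intermediate landings.
Ramp run (horizontal) at 1:18: 1890 × 18 = 34020 mm.
Intermediate landings: 4 × 1525 = 6100 mm.
Top and bottom landings: 2 × 1800 = 3600 mm.
Total = 34020 + 6100 + 3600 = 43720 mm.
= 43.72 m.

43.72 m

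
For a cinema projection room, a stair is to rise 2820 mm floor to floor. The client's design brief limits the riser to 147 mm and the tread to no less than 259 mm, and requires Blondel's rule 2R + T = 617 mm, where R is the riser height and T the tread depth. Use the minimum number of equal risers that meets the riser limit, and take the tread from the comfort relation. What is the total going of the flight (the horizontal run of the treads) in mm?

2820 / 147 = 19.184 → round up to 20 risers.
Riser R = 2820 / 20 = 141 mm, within the 147 mm limit.
T = 617 − 2·141 = 335 mm, which satisfies the 259 mm minimum.
20 risers give 19 treads; going = 19 × 335 = 6365 mm.

6365 mm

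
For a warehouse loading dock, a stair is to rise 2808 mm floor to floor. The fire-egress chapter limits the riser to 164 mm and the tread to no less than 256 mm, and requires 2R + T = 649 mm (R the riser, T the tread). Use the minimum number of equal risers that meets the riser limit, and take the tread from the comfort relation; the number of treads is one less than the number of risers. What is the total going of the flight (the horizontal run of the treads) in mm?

5729 mm

2808 / 164 = 17.12, so 18 risers are needed.
R = 2808 ÷ 18 = 156 mm.
T = 649 − 2·156 = 337 mm, which satisfies the 256 mm minimum.
Going = (18 − 1) × 337 = 5729 mm.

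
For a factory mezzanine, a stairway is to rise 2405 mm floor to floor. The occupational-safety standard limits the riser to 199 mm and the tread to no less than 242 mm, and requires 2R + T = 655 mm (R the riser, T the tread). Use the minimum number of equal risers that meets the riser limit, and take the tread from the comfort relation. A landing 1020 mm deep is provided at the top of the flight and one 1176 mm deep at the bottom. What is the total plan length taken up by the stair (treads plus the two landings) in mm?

5616 mm

At most 199 each: 2405/199 = 12.09, giving 13 risers.
R = 2405 ÷ 13 = 185 mm.
T = 655 − 2·185 = 285 mm, which satisfies the 242 mm minimum.
Treads = 13 − 1 = 12; going = 12 × 285 = 3420 mm.
Add landings: 3420 + 1020 + 1176 = 5616 mm.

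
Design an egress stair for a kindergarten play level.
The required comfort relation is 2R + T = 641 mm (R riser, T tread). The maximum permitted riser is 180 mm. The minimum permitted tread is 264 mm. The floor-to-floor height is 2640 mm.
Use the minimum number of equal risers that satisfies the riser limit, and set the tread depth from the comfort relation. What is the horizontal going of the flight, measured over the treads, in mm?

At most 180 each: 2640/180 = 14.67, giving 15 risers.
Riser R = 2640 / 15 = 176 mm, within the 180 mm limit.
Tread T = 641 − 2 × 176 = 289 mm (≥ 264 mm).
Treads = 15 − 1 = 14; going = 14 × 289 = 4046 mm.

4046 mm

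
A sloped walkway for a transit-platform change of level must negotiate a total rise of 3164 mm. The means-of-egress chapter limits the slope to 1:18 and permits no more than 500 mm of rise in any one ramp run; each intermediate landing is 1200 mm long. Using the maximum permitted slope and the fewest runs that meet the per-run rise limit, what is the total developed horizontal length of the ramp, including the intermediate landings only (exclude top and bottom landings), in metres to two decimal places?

3164 / 500 = 6.328 → round up to 7 ramp runs. That means 6 intermediate landings.
Horizontal run for 3164 mm of rise at 1:18 is 3164 × 18 = 56952 mm.
6 intermediate landings contribute 6 × 1200 = 7200 mm.
Total developed length = 56952 + 7200 = 64152 mm.
= 64.15 m.

64.15 m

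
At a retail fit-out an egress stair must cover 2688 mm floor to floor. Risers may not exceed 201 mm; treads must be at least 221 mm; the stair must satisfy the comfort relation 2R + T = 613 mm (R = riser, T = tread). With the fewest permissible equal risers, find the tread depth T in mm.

229 mm

2688 / 201 = 13.373 → round up to 14 risers.
Each riser is 2688/14 = 192 mm (≤ 201 mm).
Tread T = 613 − 2 × 192 = 229 mm (≥ 221 mm).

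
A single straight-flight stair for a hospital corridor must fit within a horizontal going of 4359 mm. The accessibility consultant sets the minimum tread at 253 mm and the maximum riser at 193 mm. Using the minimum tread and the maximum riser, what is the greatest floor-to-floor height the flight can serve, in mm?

3474 mm

Treads that fit: ⌊4359 / 253⌋ = 17.
Risers = treads + 1 = 18.
Maximum height = 18 × 193 = 3474 mm.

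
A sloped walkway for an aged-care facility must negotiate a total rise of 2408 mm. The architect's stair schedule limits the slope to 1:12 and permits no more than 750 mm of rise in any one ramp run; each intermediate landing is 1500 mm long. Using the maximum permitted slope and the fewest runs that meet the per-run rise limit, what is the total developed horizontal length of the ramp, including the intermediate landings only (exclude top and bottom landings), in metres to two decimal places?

33.40 m

⌈2408/750⌉ = 4 ramp runs. That means 3 intermediate landings.
Horizontal run for 2408 mm of rise at 1:12 is 2408 × 12 = 28896 mm.
3 intermediate landings contribute 3 × 1500 = 4500 mm.
Total developed length = 28896 + 4500 = 33396 mm.
= 33.40 m.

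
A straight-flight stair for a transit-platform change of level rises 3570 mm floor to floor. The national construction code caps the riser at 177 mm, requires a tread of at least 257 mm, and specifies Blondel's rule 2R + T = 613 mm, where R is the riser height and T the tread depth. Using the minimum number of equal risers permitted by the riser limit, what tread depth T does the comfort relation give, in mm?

At most 177 each: 3570/177 = 20.17, giving 21 risers.
Riser R = 3570 / 21 = 170 mm, within the 177 mm limit.
T = 613 − 2·170 = 273 mm, which satisfies the 257 mm minimum.

273 mm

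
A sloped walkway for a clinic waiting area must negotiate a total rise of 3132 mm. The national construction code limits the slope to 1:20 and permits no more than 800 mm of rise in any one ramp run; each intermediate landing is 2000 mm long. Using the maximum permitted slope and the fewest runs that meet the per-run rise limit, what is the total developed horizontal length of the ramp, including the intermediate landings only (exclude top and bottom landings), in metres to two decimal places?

68.64 m

3132 / 800 = 3.915 → round up to 4 ramp runs. That means 3 intermediate landings.
Ramp run (horizontal) at 1:20: 3132 × 20 = 62640 mm.
Intermediate landings: 3 × 2000 = 6000 mm.
Total developed length = 62640 + 6000 = 68640 mm.
= 68.64 m.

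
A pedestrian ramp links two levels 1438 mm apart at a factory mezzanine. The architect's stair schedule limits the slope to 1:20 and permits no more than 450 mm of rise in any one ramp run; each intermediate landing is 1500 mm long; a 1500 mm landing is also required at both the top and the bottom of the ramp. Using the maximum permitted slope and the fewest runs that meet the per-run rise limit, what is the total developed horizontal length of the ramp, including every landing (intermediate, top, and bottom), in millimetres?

36260 mm

1438 / 450 = 3.20, so 4 ramp runs are needed. That means 3 intermediate landings.
Ramp run (horizontal) at 1:20: 1438 × 20 = 28760 mm.
Intermediate landings: 3 × 1500 = 4500 mm.
Top and bottom landings: 2 × 1500 = 3000 mm.
Total = 28760 + 4500 + 3000 = 36260 mm.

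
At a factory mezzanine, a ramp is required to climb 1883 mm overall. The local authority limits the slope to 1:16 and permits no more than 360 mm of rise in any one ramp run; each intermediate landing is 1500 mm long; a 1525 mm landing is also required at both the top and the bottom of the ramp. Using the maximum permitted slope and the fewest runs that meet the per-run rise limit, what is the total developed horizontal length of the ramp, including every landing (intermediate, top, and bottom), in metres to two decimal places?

1883 / 360 = 5.231 → round up to 6 ramp runs. That means 5 intermediate landings.
Ramp run (horizontal) at 1:16: 1883 × 16 = 30128 mm.
Intermediate landings: 5 × 1500 = 7500 mm.
Top and bottom landings: 2 × 1525 = 3050 mm.
Total = 30128 + 7500 + 3050 = 40678 mm.
= 40.68 m.

40.68 m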